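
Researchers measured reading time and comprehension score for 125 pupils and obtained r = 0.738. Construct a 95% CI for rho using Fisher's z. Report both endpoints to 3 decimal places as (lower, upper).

(0.646, 0.809)

z_r = atanh(0.738) = 0.946073;  SE = 1/√(n−3) = 1/√122 = 0.090536
z-limits: 0.946073 ± 1.960·0.090536 = 0.946073 ± 0.177451 = [0.768622, 1.123524]
ρ-limits: (tanh 0.768622, tanh 1.123524) = (0.646, 0.809)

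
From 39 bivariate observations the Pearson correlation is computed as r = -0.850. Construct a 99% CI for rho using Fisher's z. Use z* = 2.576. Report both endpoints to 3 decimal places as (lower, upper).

(-0.934, -0.679)

z_r = atanh(-0.850) = -1.256153;  SE = 1/√(n−3) = 1/√36 = 0.166667
z-limits: -1.256153 ± 2.576·0.166667 = -1.256153 ± 0.429334 = [-1.685487, -0.826819]
ρ-limits: (tanh -1.685487, tanh -0.826819) = (-0.934, -0.679)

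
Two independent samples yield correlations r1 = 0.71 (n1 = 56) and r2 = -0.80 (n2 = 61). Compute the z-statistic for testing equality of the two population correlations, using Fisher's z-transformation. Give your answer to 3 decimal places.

10.450

z1 = atanh(0.71) = 0.887184,  z2 = atanh(-0.80) = -1.098612
SE = √(1/(n1−3) + 1/(n2−3)) = √(1/53 + 1/58) = √(0.0188679 + 0.0172414) = √0.0361093 = 0.190024
z = (z1 − z2)/SE = (0.887184 − (-1.098612)) / 0.190024 = 1.985796 / 0.190024 = 10.450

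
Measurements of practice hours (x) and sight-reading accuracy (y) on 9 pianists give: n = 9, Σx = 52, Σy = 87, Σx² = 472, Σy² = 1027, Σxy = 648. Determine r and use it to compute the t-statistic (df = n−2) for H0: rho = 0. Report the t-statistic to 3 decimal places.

3.702

S_xy = nΣxy − ΣxΣy = 9·648 − 52·87 = 5832 − 4524 = 1308
S_xx = nΣx² − (Σx)² = 9·472 − 52² = 4248 − 2704 = 1544
S_yy = nΣy² − (Σy)² = 9·1027 − 87² = 9243 − 7569 = 1674
r = S_xy / √(S_xx·S_yy) = 1308 / √(1544·1674) = 1308 / √2584656 = 1308 / 1607.6865 = 0.8136
t = r·√(n−2)/√(1−r²) = 0.8136·√7 / √(1−0.661945) = 2.152583 / 0.581425 = 3.702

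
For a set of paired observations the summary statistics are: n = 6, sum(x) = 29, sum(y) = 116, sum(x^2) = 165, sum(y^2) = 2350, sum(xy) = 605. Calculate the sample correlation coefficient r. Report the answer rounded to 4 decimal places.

S_xy = nΣxy − ΣxΣy = 6·605 − 29·116 = 3630 − 3364 = 266
S_xx = nΣx² − (Σx)² = 6·165 − 29² = 990 − 841 = 149
S_yy = nΣy² − (Σy)² = 6·2350 − 116² = 14100 − 13456 = 644
r = S_xy / √(S_xx·S_yy) = 266 / √(149·644) = 266 / √95956 = 266 / 309.7677 = 0.8587

0.8587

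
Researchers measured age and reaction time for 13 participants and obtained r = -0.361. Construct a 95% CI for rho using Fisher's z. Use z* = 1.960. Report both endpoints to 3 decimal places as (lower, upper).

Fisher z: z_r = atanh(r) = ½·ln((1+(-0.361))/(1−(-0.361))) = -0.378035
SE(z) = 1/√(n−3) = 1/√10 = 0.316228
95% ⇒ z* = 1.960; margin = 1.960·0.316228 = 0.619807
CI on z-scale: (-0.997842, 0.241772)
Back-transform: tanh(-0.997842) = -0.760686, tanh(0.241772) = 0.237169

(-0.761, 0.237)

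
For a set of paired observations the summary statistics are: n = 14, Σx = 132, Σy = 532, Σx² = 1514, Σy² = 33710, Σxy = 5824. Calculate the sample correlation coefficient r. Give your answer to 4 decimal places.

0.4238

S_xy = nΣxy − ΣxΣy = 14·5824 − 132·532 = 81536 − 70224 = 11312
S_xx = nΣx² − (Σx)² = 14·1514 − 132² = 21196 − 17424 = 3772
S_yy = nΣy² − (Σy)² = 14·33710 − 532² = 471940 − 283024 = 188916
r = S_xy / √(S_xx·S_yy) = 11312 / √(3772·188916) = 11312 / √712591152 = 11312 / 26694.4030 = 0.4238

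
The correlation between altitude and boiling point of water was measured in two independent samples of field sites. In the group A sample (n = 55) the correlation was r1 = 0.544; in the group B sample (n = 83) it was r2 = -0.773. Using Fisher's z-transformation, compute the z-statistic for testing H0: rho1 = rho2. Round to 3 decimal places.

9.193

Fisher z-transforms: z1 = atanh(0.544) = 0.609819, z2 = atanh(-0.773) = -1.027739; difference d = 1.637558
Var(d) = 1/52 + 1/80 = 0.0192308 + 0.0125000 = 0.0317308
z = d/√Var(d) = 1.637558 / √0.0317308 = 1.637558 / 0.178131 = 9.193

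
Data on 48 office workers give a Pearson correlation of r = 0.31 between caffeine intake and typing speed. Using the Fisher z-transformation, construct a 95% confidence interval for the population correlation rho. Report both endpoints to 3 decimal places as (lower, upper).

(0.028, 0.546)

z_r = atanh(0.31) = 0.320545;  SE = 1/√(n−3) = 1/√45 = 0.149071
z-limits: 0.320545 ± 1.960·0.149071 = 0.320545 ± 0.292179 = [0.028366, 0.612724]
ρ-limits: (tanh 0.028366, tanh 0.612724) = (0.028, 0.546)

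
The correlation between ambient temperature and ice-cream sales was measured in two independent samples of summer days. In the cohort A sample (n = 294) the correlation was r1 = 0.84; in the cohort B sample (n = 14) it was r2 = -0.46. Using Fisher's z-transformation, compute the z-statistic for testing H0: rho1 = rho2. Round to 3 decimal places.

Fisher z-transforms: z1 = atanh(0.84) = 1.221174, z2 = atanh(-0.46) = -0.497311; difference d = 1.718485
Var(d) = 1/291 + 1/11 = 0.0034364 + 0.0909091 = 0.0943455
z = d/√Var(d) = 1.718485 / √0.0943455 = 1.718485 / 0.307157 = 5.595

5.595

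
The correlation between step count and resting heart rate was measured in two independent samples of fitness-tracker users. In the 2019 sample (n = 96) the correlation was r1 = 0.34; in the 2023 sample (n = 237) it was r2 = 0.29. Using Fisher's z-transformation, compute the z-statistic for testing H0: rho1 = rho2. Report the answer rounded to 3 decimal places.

0.453

Fisher z-transforms: z1 = atanh(0.34) = 0.354093, z2 = atanh(0.29) = 0.298566; difference d = 0.055527
Var(d) = 1/93 + 1/234 = 0.0107527 + 0.0042735 = 0.0150262
z = d/√Var(d) = 0.055527 / √0.0150262 = 0.055527 / 0.122581 = 0.453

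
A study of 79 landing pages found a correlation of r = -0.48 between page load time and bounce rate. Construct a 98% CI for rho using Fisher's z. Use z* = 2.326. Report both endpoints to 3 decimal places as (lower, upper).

(-0.658, -0.251)

Fisher z: z_r = atanh(r) = ½·ln((1+(-0.48))/(1−(-0.48))) = -0.522984
SE(z) = 1/√(n−3) = 1/√76 = 0.114708
98% ⇒ z* = 2.326; margin = 2.326·0.114708 = 0.266811
CI on z-scale: (-0.789795, -0.256173)
Back-transform: tanh(-0.789795) = -0.658293, tanh(-0.256173) = -0.250713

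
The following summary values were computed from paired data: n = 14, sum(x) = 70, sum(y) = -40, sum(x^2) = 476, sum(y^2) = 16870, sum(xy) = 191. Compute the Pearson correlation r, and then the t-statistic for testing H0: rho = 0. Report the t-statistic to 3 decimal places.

0.968

Numerator: nΣxy − (Σx)(Σy) = 14·191 − (70)(-40) = 5474
Denominator: √[(nΣx²−(Σx)²)(nΣy²−(Σy)²)]
  nΣx²−(Σx)² = 14·476 − 4900 = 1764;  nΣy²−(Σy)² = 14·16870 − 1600 = 234580
  √(1764·234580) = √413799120 = 20342.0530
r = 5474 / 20342.0530 = 0.2691
t = r·√(n−2)/√(1−r²) = 0.2691·√12 / √(1−0.072415) = 0.932190 / 0.963112 = 0.968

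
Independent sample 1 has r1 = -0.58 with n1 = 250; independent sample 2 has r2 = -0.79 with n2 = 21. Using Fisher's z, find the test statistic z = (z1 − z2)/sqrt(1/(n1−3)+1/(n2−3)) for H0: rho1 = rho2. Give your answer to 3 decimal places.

1.675

z1 = atanh(-0.58) = -0.662463,  z2 = atanh(-0.79) = -1.071432
SE = √(1/(n1−3) + 1/(n2−3)) = √(1/247 + 1/18) = √(0.0040486 + 0.0555556) = √0.0596042 = 0.244140
z = (z1 − z2)/SE = (-0.662463 − (-1.071432)) / 0.244140 = 0.408969 / 0.244140 = 1.675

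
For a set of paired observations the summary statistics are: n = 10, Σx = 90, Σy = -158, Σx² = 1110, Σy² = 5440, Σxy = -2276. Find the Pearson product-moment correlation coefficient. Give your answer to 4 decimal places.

-0.9088

S_xy = nΣxy − ΣxΣy = 10·(-2276) − 90·(-158) = -22760 − (-14220) = -8540
S_xx = nΣx² − (Σx)² = 10·1110 − 90² = 11100 − 8100 = 3000
S_yy = nΣy² − (Σy)² = 10·5440 − (-158)² = 54400 − 24964 = 29436
r = S_xy / √(S_xx·S_yy) = -8540 / √(3000·29436) = -8540 / √88308000 = -8540 / 9397.2336 = -0.9088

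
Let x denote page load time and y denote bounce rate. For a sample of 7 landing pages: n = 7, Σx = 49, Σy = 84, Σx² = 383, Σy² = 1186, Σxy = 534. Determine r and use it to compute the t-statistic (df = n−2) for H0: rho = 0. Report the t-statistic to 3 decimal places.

-1.862

S_xy = nΣxy − ΣxΣy = 7·534 − 49·84 = 3738 − 4116 = -378
S_xx = nΣx² − (Σx)² = 7·383 − 49² = 2681 − 2401 = 280
S_yy = nΣy² − (Σy)² = 7·1186 − 84² = 8302 − 7056 = 1246
r = S_xy / √(S_xx·S_yy) = -378 / √(280·1246) = -378 / √348880 = -378 / 590.6606 = -0.6400
t = r·√(n−2)/√(1−r²) = -0.6400·√5 / √(1−0.409600) = -1.431084 / 0.768375 = -1.862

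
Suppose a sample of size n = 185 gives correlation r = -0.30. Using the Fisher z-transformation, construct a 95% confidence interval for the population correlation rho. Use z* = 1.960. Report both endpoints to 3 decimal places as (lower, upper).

z_r = atanh(-0.30) = -0.309520;  SE = 1/√(n−3) = 1/√182 = 0.074125
z-limits: -0.309520 ± 1.960·0.074125 = -0.309520 ± 0.145285 = [-0.454805, -0.164235]
ρ-limits: (tanh -0.454805, tanh -0.164235) = (-0.426, -0.163)

(-0.426, -0.163)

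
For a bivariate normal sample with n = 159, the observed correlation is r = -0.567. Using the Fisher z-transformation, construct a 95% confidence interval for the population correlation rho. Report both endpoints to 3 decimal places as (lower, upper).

(-0.664, -0.451)

z_r = atanh(-0.567) = -0.643090;  SE = 1/√(n−3) = 1/√156 = 0.080064
z-limits: -0.643090 ± 1.960·0.080064 = -0.643090 ± 0.156925 = [-0.800015, -0.486165]
ρ-limits: (tanh -0.800015, tanh -0.486165) = (-0.664, -0.451)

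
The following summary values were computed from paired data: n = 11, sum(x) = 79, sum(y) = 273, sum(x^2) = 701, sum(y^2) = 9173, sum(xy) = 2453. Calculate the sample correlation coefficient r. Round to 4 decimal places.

S_xy = nΣxy − ΣxΣy = 11·2453 − 79·273 = 26983 − 21567 = 5416
S_xx = nΣx² − (Σx)² = 11·701 − 79² = 7711 − 6241 = 1470
S_yy = nΣy² − (Σy)² = 11·9173 − 273² = 100903 − 74529 = 26374
r = S_xy / √(S_xx·S_yy) = 5416 / √(1470·26374) = 5416 / √38769780 = 5416 / 6226.5384 = 0.8698

0.8698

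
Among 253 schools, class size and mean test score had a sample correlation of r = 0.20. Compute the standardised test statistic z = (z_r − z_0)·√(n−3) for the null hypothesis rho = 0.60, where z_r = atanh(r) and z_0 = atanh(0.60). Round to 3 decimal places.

Fisher z: atanh(0.20) = 0.202733, atanh(0.60) = 0.693147
z = (z_r − z_0)·√(n−3) = (0.202733 − 0.693147)·√250 = -0.490414 · 15.811388 = -7.754

-7.754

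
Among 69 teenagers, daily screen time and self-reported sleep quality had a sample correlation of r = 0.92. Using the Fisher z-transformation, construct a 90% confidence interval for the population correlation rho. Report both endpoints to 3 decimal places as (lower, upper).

(0.882, 0.946)

Fisher z: z_r = atanh(r) = ½·ln((1+0.92)/(1−0.92)) = 1.589027
SE(z) = 1/√(n−3) = 1/√66 = 0.123091
90% ⇒ z* = 1.645; margin = 1.645·0.123091 = 0.202485
CI on z-scale: (1.386542, 1.791512)
Back-transform: tanh(1.386542) = 0.882408, tanh(1.791512) = 0.945920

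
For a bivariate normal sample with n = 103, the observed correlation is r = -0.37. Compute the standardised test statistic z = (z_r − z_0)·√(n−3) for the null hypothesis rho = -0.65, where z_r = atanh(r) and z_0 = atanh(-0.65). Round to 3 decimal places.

3.869

z_r = atanh(-0.37) = -0.388423,  z_0 = atanh(-0.65) = -0.775299
SE = 1/√(n−3) = 1/√100 = 0.100000
z = (z_r − z_0)/SE = (-0.388423 − (-0.775299)) / 0.100000 = 0.386876 / 0.100000 = 3.869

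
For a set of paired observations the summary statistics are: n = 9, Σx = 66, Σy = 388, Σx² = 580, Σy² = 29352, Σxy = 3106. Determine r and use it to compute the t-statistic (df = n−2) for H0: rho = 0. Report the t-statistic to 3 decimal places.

0.645

Numerator: nΣxy − (Σx)(Σy) = 9·3106 − (66)(388) = 2346
Denominator: √[(nΣx²−(Σx)²)(nΣy²−(Σy)²)]
  nΣx²−(Σx)² = 9·580 − 4356 = 864;  nΣy²−(Σy)² = 9·29352 − 150544 = 113624
  √(864·113624) = √98171136 = 9908.1348
r = 2346 / 9908.1348 = 0.2368
t = r·√(n−2)/√(1−r²) = 0.2368·√7 / √(1−0.056074) = 0.626514 / 0.971559 = 0.645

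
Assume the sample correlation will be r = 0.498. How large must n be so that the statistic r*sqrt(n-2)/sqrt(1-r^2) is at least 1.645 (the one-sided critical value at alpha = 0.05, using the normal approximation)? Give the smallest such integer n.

11

r√(n−2)/√(1−r²) ≥ 1.645  ⇔  n−2 ≥ (1.645)²·(1−r²)/r²
(1−r²)/r² = (1−0.248004)/0.248004 = 3.0322
n ≥ 2 + 2.706025·3.0322 = 2 + 8.2052 = 10.2052
⌈10.2052⌉ = 11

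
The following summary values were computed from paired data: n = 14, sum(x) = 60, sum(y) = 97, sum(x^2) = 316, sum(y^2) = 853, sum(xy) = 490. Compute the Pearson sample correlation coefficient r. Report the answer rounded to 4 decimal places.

Numerator: nΣxy − (Σx)(Σy) = 14·490 − (60)(97) = 1040
Denominator: √[(nΣx²−(Σx)²)(nΣy²−(Σy)²)]
  nΣx²−(Σx)² = 14·316 − 3600 = 824;  nΣy²−(Σy)² = 14·853 − 9409 = 2533
  √(824·2533) = √2087192 = 1444.7117
r = 1040 / 1444.7117 = 0.7199

0.7199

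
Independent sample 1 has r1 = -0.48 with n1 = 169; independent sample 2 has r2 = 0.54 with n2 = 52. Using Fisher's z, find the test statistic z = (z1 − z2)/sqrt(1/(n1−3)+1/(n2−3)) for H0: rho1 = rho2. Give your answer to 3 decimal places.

-6.933

Fisher z-transforms: z1 = atanh(-0.48) = -0.522984, z2 = atanh(0.54) = 0.604156; difference d = -1.127140
Var(d) = 1/166 + 1/49 = 0.0060241 + 0.0204082 = 0.0264323
z = d/√Var(d) = -1.127140 / √0.0264323 = -1.127140 / 0.162580 = -6.933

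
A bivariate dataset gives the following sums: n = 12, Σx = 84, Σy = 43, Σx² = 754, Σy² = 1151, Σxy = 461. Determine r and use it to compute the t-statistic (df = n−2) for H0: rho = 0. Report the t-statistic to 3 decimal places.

S_xy = nΣxy − ΣxΣy = 12·461 − 84·43 = 5532 − 3612 = 1920
S_xx = nΣx² − (Σx)² = 12·754 − 84² = 9048 − 7056 = 1992
S_yy = nΣy² − (Σy)² = 12·1151 − 43² = 13812 − 1849 = 11963
r = S_xy / √(S_xx·S_yy) = 1920 / √(1992·11963) = 1920 / √23830296 = 1920 / 4881.6284 = 0.3933
t = r·√(n−2)/√(1−r²) = 0.3933·√10 / √(1−0.154685) = 1.243724 / 0.919410 = 1.353

1.353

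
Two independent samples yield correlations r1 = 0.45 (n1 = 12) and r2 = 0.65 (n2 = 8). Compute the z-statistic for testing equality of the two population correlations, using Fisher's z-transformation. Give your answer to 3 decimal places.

-0.521

Fisher z-transforms: z1 = atanh(0.45) = 0.484700, z2 = atanh(0.65) = 0.775299; difference d = -0.290599
Var(d) = 1/9 + 1/5 = 0.1111111 + 0.2000000 = 0.3111111
z = d/√Var(d) = -0.290599 / √0.3111111 = -0.290599 / 0.557773 = -0.521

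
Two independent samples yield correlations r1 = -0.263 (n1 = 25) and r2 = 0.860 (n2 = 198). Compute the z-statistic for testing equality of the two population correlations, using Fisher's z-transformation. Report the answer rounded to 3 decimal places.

-6.948

z1 = atanh(-0.263) = -0.269329,  z2 = atanh(0.860) = 1.293345
SE = √(1/(n1−3) + 1/(n2−3)) = √(1/22 + 1/195) = √(0.0454545 + 0.0051282) = √0.0505827 = 0.224906
z = (z1 − z2)/SE = (-0.269329 − 1.293345) / 0.224906 = -1.562674 / 0.224906 = -6.948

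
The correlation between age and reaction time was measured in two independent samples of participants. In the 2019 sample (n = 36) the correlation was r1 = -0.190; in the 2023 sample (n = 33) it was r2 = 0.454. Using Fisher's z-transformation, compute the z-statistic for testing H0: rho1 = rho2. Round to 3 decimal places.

-2.704

z1 = atanh(-0.190) = -0.192337,  z2 = atanh(0.454) = 0.489727
SE = √(1/(n1−3) + 1/(n2−3)) = √(1/33 + 1/30) = √(0.0303030 + 0.0333333) = √0.0636363 = 0.252262
z = (z1 − z2)/SE = (-0.192337 − 0.489727) / 0.252262 = -0.682064 / 0.252262 = -2.704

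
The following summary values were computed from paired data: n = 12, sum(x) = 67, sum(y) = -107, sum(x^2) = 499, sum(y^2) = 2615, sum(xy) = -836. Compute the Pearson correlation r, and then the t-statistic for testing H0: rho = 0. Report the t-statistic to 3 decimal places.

-1.944

Numerator: nΣxy − (Σx)(Σy) = 12·(-836) − (67)(-107) = -2863
Denominator: √[(nΣx²−(Σx)²)(nΣy²−(Σy)²)]
  nΣx²−(Σx)² = 12·499 − 4489 = 1499;  nΣy²−(Σy)² = 12·2615 − 11449 = 19931
  √(1499·19931) = √29876569 = 5465.9463
r = -2863 / 5465.9463 = -0.5238
t = r·√(n−2)/√(1−r²) = -0.5238·√10 / √(1−0.274366) = -1.656401 / 0.851842 = -1.944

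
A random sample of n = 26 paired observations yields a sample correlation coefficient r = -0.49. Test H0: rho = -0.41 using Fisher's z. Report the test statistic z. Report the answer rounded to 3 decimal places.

-0.482

z_r = atanh(-0.49) = -0.536060,  z_0 = atanh(-0.41) = -0.435611
SE = 1/√(n−3) = 1/√23 = 0.208514
z = (z_r − z_0)/SE = (-0.536060 − (-0.435611)) / 0.208514 = -0.100449 / 0.208514 = -0.482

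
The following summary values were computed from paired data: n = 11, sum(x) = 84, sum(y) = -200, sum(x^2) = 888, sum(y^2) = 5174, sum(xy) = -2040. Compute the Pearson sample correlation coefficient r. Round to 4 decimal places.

S_xy = nΣxy − ΣxΣy = 11·(-2040) − 84·(-200) = -22440 − (-16800) = -5640
S_xx = nΣx² − (Σx)² = 11·888 − 84² = 9768 − 7056 = 2712
S_yy = nΣy² − (Σy)² = 11·5174 − (-200)² = 56914 − 40000 = 16914
r = S_xy / √(S_xx·S_yy) = -5640 / √(2712·16914) = -5640 / √45870768 = -5640 / 6772.7962 = -0.8327

-0.8327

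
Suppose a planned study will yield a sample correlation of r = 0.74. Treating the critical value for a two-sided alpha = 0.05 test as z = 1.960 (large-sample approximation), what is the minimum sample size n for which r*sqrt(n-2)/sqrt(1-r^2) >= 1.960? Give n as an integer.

r√(n−2)/√(1−r²) ≥ 1.960  ⇔  n−2 ≥ (1.960)²·(1−r²)/r²
(1−r²)/r² = (1−0.5476)/0.5476 = 0.8262
n ≥ 2 + 3.8416·0.8262 = 2 + 3.1739 = 5.1739
⌈5.1739⌉ = 6

6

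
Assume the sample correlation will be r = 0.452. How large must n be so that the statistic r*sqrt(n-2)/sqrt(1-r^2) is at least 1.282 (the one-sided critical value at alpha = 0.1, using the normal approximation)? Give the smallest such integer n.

r√(n−2)/√(1−r²) ≥ 1.282  ⇔  n−2 ≥ (1.282)²·(1−r²)/r²
(1−r²)/r² = (1−0.204304)/0.204304 = 3.8947
n ≥ 2 + 1.643524·3.8947 = 2 + 6.4010 = 8.4010
⌈8.4010⌉ = 9

9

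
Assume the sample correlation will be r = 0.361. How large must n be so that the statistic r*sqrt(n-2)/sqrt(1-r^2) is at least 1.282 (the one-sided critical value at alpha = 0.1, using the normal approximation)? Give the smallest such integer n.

r√(n−2)/√(1−r²) ≥ 1.282  ⇔  n−2 ≥ (1.282)²·(1−r²)/r²
(1−r²)/r² = (1−0.130321)/0.130321 = 6.6734
n ≥ 2 + 1.643524·6.6734 = 2 + 10.9679 = 12.9679
⌈12.9679⌉ = 13

13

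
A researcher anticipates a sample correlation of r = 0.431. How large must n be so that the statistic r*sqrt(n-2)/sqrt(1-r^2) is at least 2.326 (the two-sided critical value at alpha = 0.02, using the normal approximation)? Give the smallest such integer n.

r√(n−2)/√(1−r²) ≥ 2.326  ⇔  n−2 ≥ (2.326)²·(1−r²)/r²
(1−r²)/r² = (1−0.185761)/0.185761 = 4.3833
n ≥ 2 + 5.410276·4.3833 = 2 + 23.7149 = 25.7149
⌈25.7149⌉ = 26

26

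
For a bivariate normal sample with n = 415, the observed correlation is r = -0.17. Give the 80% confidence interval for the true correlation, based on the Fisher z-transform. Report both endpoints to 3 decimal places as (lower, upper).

(-0.231, -0.108)

Fisher z: z_r = atanh(r) = ½·ln((1+(-0.17))/(1−(-0.17))) = -0.171667
SE(z) = 1/√(n−3) = 1/√412 = 0.049266
80% ⇒ z* = 1.282; margin = 1.282·0.049266 = 0.063159
CI on z-scale: (-0.234826, -0.108508)
Back-transform: tanh(-0.234826) = -0.230603, tanh(-0.108508) = -0.108084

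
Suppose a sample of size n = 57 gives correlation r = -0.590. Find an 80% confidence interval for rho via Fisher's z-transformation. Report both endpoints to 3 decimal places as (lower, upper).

(-0.692, -0.465)

Fisher z: z_r = atanh(r) = ½·ln((1+(-0.590))/(1−(-0.590))) = -0.677666
SE(z) = 1/√(n−3) = 1/√54 = 0.136083
80% ⇒ z* = 1.282; margin = 1.282·0.136083 = 0.174458
CI on z-scale: (-0.852124, -0.503208)
Back-transform: tanh(-0.852124) = -0.692177, tanh(-0.503208) = -0.464636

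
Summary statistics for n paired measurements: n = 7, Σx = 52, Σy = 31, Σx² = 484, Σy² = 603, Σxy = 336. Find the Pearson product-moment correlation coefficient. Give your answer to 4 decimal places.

S_xy = nΣxy − ΣxΣy = 7·336 − 52·31 = 2352 − 1612 = 740
S_xx = nΣx² − (Σx)² = 7·484 − 52² = 3388 − 2704 = 684
S_yy = nΣy² − (Σy)² = 7·603 − 31² = 4221 − 961 = 3260
r = S_xy / √(S_xx·S_yy) = 740 / √(684·3260) = 740 / √2229840 = 740 / 1493.2649 = 0.4956

0.4956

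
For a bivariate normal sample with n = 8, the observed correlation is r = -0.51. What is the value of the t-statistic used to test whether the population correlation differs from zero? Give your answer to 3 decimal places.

t = r·√(n−2) / √(1−r²) with r = -0.51, n = 8
  = -0.51·√6 / √(1 − 0.2601)
  = -0.51·2.449490 / 0.860174
  = -1.249240 / 0.860174 = -1.452

-1.452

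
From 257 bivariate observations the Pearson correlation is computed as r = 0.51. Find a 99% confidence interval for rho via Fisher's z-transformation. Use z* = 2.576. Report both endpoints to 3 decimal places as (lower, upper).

(0.381, 0.620)

z_r = atanh(0.51) = 0.562730;  SE = 1/√(n−3) = 1/√254 = 0.062746
z-limits: 0.562730 ± 2.576·0.062746 = 0.562730 ± 0.161634 = [0.401096, 0.724364]
ρ-limits: (tanh 0.401096, tanh 0.724364) = (0.381, 0.620)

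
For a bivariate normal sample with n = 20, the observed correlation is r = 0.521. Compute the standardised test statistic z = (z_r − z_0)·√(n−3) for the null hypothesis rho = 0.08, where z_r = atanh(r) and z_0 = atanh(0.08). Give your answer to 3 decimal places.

2.051

z_r = atanh(0.521) = 0.577711,  z_0 = atanh(0.08) = 0.080171
SE = 1/√(n−3) = 1/√17 = 0.242536
z = (z_r − z_0)/SE = (0.577711 − 0.080171) / 0.242536 = 0.497540 / 0.242536 = 2.051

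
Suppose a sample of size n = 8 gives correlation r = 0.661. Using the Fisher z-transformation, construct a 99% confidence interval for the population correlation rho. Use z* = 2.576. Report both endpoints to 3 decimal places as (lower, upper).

z_r = atanh(0.661) = 0.794588;  SE = 1/√(n−3) = 1/√5 = 0.447214
z-limits: 0.794588 ± 2.576·0.447214 = 0.794588 ± 1.152023 = [-0.357435, 1.946611]
ρ-limits: (tanh -0.357435, tanh 1.946611) = (-0.343, 0.960)

(-0.343, 0.960)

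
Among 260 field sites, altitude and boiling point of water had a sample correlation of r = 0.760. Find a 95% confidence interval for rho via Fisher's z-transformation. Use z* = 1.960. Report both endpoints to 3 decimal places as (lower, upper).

z_r = atanh(0.760) = 0.996215;  SE = 1/√(n−3) = 1/√257 = 0.062378
z-limits: 0.996215 ± 1.960·0.062378 = 0.996215 ± 0.122261 = [0.873954, 1.118476]
ρ-limits: (tanh 0.873954, tanh 1.118476) = (0.703, 0.807)

(0.703, 0.807)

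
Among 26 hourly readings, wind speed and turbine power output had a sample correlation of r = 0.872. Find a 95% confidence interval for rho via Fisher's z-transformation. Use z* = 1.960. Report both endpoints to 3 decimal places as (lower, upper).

(0.732, 0.941)

Fisher z: z_r = atanh(r) = ½·ln((1+0.872)/(1−0.872)) = 1.341366
SE(z) = 1/√(n−3) = 1/√23 = 0.208514
95% ⇒ z* = 1.960; margin = 1.960·0.208514 = 0.408687
CI on z-scale: (0.932679, 1.750053)
Back-transform: tanh(0.932679) = 0.731840, tanh(1.750053) = 0.941382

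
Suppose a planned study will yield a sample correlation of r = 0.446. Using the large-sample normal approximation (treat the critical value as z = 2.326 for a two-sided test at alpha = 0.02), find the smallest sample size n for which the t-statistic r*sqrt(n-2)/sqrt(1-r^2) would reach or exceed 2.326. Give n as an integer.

24

r√(n−2)/√(1−r²) ≥ 2.326  ⇔  n−2 ≥ (2.326)²·(1−r²)/r²
(1−r²)/r² = (1−0.198916)/0.198916 = 4.0272
n ≥ 2 + 5.410276·4.0272 = 2 + 21.7883 = 23.7883
⌈23.7883⌉ = 24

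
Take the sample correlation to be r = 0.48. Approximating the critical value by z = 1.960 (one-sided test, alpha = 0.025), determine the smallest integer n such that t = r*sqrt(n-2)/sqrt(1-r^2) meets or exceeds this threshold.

r√(n−2)/√(1−r²) ≥ 1.960  ⇔  n−2 ≥ (1.960)²·(1−r²)/r²
(1−r²)/r² = (1−0.2304)/0.2304 = 3.3403
n ≥ 2 + 3.8416·3.3403 = 2 + 12.8321 = 14.8321
⌈14.8321⌉ = 15

15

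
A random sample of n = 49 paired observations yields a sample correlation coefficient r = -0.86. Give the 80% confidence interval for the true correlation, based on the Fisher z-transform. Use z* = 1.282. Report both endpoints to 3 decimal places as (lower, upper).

(-0.902, -0.802)

z_r = atanh(-0.86) = -1.293345;  SE = 1/√(n−3) = 1/√46 = 0.147442
z-limits: -1.293345 ± 1.282·0.147442 = -1.293345 ± 0.189021 = [-1.482366, -1.104324]
ρ-limits: (tanh -1.482366, tanh -1.104324) = (-0.902, -0.802)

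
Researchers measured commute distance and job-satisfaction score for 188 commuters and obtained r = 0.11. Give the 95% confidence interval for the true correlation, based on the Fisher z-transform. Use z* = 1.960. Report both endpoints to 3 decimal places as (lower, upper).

Fisher z: z_r = atanh(r) = ½·ln((1+0.11)/(1−0.11)) = 0.110447
SE(z) = 1/√(n−3) = 1/√185 = 0.073521
95% ⇒ z* = 1.960; margin = 1.960·0.073521 = 0.144101
CI on z-scale: (-0.033654, 0.254548)
Back-transform: tanh(-0.033654) = -0.033641, tanh(0.254548) = 0.249189

(-0.034, 0.249)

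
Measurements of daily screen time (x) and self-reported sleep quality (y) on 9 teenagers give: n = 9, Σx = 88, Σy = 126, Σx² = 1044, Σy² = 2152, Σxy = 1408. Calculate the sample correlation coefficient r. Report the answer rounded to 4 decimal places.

0.6595

S_xy = nΣxy − ΣxΣy = 9·1408 − 88·126 = 12672 − 11088 = 1584
S_xx = nΣx² − (Σx)² = 9·1044 − 88² = 9396 − 7744 = 1652
S_yy = nΣy² − (Σy)² = 9·2152 − 126² = 19368 − 15876 = 3492
r = S_xy / √(S_xx·S_yy) = 1584 / √(1652·3492) = 1584 / √5768784 = 1584 / 2401.8293 = 0.6595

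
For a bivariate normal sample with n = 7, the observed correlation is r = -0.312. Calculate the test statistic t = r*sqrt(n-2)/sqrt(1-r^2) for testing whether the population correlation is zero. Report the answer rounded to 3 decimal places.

t = r·√(n−2) / √(1−r²) with r = -0.312, n = 7
  = -0.312·√5 / √(1 − 0.097344)
  = -0.312·2.236068 / 0.950082
  = -0.697653 / 0.950082 = -0.734

-0.734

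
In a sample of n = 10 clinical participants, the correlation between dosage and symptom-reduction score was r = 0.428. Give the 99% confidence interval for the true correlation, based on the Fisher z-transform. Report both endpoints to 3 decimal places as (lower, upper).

(-0.475, 0.892)

z_r = atanh(0.428) = 0.457446;  SE = 1/√(n−3) = 1/√7 = 0.377964
z-limits: 0.457446 ± 2.576·0.377964 = 0.457446 ± 0.973635 = [-0.516189, 1.431081]
ρ-limits: (tanh -0.516189, tanh 1.431081) = (-0.475, 0.892)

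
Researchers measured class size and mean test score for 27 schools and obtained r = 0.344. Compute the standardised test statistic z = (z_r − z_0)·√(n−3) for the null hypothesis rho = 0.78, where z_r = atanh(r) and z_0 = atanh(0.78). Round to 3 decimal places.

-3.364

Fisher z: atanh(0.344) = 0.358622, atanh(0.78) = 1.045371
z = (z_r − z_0)·√(n−3) = (0.358622 − 1.045371)·√24 = -0.686749 · 4.898979 = -3.364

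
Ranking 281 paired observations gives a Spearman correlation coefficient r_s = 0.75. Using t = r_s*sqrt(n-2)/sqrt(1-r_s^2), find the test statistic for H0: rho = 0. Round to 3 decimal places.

18.940

t = r_s·√(n−2) / √(1−r_s²) with r_s = 0.75, n = 281
  = 0.75·√279 / √(1 − 0.5625)
  = 0.75·16.703293 / 0.661438
  = 12.527470 / 0.661438 = 18.940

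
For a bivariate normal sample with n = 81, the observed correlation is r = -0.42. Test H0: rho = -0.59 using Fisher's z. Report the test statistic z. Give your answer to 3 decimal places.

Fisher z: atanh(-0.42) = -0.447692, atanh(-0.59) = -0.677666
z = (z_r − z_0)·√(n−3) = (-0.447692 − (-0.677666))·√78 = 0.229974 · 8.831761 = 2.031

2.031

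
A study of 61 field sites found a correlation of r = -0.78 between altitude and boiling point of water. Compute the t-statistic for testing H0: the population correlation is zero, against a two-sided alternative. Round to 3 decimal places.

-9.574

t = r·√(n−2) / √(1−r²) with r = -0.78, n = 61
  = -0.78·√59 / √(1 − 0.6084)
  = -0.78·7.681146 / 0.625780
  = -5.991294 / 0.625780 = -9.574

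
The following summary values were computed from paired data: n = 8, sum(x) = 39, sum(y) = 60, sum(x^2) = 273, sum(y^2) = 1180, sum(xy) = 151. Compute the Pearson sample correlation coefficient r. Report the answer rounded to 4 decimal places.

-0.5753

S_xy = nΣxy − ΣxΣy = 8·151 − 39·60 = 1208 − 2340 = -1132
S_xx = nΣx² − (Σx)² = 8·273 − 39² = 2184 − 1521 = 663
S_yy = nΣy² − (Σy)² = 8·1180 − 60² = 9440 − 3600 = 5840
r = S_xy / √(S_xx·S_yy) = -1132 / √(663·5840) = -1132 / √3871920 = -1132 / 1967.7195 = -0.5753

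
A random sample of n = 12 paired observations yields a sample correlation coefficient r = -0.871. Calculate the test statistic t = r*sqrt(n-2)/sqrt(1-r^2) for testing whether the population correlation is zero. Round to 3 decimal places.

t = r·√(n−2) / √(1−r²) with r = -0.871, n = 12
  = -0.871·√10 / √(1 − 0.758641)
  = -0.871·3.162278 / 0.491283
  = -2.754344 / 0.491283 = -5.606

-5.606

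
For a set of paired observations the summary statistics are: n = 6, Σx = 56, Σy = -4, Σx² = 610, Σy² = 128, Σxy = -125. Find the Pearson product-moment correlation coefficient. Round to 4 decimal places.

Numerator: nΣxy − (Σx)(Σy) = 6·(-125) − (56)(-4) = -526
Denominator: √[(nΣx²−(Σx)²)(nΣy²−(Σy)²)]
  nΣx²−(Σx)² = 6·610 − 3136 = 524;  nΣy²−(Σy)² = 6·128 − 16 = 752
  √(524·752) = √394048 = 627.7324
r = -526 / 627.7324 = -0.8379

-0.8379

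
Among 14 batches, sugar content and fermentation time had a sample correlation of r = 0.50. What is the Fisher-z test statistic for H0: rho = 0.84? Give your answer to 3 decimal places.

z_r = atanh(0.50) = 0.549306,  z_0 = atanh(0.84) = 1.221174
SE = 1/√(n−3) = 1/√11 = 0.301511
z = (z_r − z_0)/SE = (0.549306 − 1.221174) / 0.301511 = -0.671868 / 0.301511 = -2.228

-2.228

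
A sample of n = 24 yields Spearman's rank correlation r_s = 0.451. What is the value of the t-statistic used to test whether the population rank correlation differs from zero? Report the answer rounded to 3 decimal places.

1 − r_s² = 1 − 0.203401 = 0.796599;  √(1−r_s²) = 0.892524
√(n−2) = √22 = 4.690416
t = r_s·√(n−2)/√(1−r_s²) = 0.451 · 4.690416 / 0.892524 = 2.370

2.370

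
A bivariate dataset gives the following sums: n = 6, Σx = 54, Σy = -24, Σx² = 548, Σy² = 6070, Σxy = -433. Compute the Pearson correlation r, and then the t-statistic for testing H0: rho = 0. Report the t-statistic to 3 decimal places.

Numerator: nΣxy − (Σx)(Σy) = 6·(-433) − (54)(-24) = -1302
Denominator: √[(nΣx²−(Σx)²)(nΣy²−(Σy)²)]
  nΣx²−(Σx)² = 6·548 − 2916 = 372;  nΣy²−(Σy)² = 6·6070 − 576 = 35844
  √(372·35844) = √13333968 = 3651.5706
r = -1302 / 3651.5706 = -0.3566
t = r·√(n−2)/√(1−r²) = -0.3566·√4 / √(1−0.127164) = -0.713200 / 0.934257 = -0.763

-0.763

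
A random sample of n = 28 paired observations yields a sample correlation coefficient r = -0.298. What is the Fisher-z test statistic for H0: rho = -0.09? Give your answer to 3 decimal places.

-1.085

Fisher z: atanh(-0.298) = -0.307323, atanh(-0.09) = -0.090244
z = (z_r − z_0)·√(n−3) = (-0.307323 − (-0.090244))·√25 = -0.217079 · 5.000000 = -1.085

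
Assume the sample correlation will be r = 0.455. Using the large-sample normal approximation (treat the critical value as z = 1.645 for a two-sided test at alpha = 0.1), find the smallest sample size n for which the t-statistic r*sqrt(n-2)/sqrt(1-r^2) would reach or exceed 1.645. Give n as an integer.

13

r√(n−2)/√(1−r²) ≥ 1.645  ⇔  n−2 ≥ (1.645)²·(1−r²)/r²
(1−r²)/r² = (1−0.207025)/0.207025 = 3.8303
n ≥ 2 + 2.706025·3.8303 = 2 + 10.3649 = 12.3649
⌈12.3649⌉ = 13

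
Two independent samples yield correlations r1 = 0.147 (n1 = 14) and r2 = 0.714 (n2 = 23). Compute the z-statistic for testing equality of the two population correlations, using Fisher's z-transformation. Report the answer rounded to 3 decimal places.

z1 = atanh(0.147) = 0.148073,  z2 = atanh(0.714) = 0.895297
SE = √(1/(n1−3) + 1/(n2−3)) = √(1/11 + 1/20) = √(0.0909091 + 0.0500000) = √0.1409091 = 0.375379
z = (z1 − z2)/SE = (0.148073 − 0.895297) / 0.375379 = -0.747224 / 0.375379 = -1.991

-1.991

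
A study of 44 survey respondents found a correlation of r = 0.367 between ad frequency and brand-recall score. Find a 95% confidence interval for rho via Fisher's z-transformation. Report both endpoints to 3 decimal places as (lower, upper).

z_r = atanh(0.367) = 0.384952;  SE = 1/√(n−3) = 1/√41 = 0.156174
z-limits: 0.384952 ± 1.960·0.156174 = 0.384952 ± 0.306101 = [0.078851, 0.691053]
ρ-limits: (tanh 0.078851, tanh 0.691053) = (0.079, 0.599)

(0.079, 0.599)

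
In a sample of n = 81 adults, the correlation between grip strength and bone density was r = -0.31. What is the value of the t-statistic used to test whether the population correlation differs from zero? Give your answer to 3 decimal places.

t = r·√(n−2) / √(1−r²) with r = -0.31, n = 81
  = -0.31·√79 / √(1 − 0.0961)
  = -0.31·8.888194 / 0.950737
  = -2.755340 / 0.950737 = -2.898

-2.898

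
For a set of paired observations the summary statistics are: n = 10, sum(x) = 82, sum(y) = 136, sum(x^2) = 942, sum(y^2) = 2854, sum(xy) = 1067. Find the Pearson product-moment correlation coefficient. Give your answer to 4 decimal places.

-0.0926

S_xy = nΣxy − ΣxΣy = 10·1067 − 82·136 = 10670 − 11152 = -482
S_xx = nΣx² − (Σx)² = 10·942 − 82² = 9420 − 6724 = 2696
S_yy = nΣy² − (Σy)² = 10·2854 − 136² = 28540 − 18496 = 10044
r = S_xy / √(S_xx·S_yy) = -482 / √(2696·10044) = -482 / √27078624 = -482 / 5203.7125 = -0.0926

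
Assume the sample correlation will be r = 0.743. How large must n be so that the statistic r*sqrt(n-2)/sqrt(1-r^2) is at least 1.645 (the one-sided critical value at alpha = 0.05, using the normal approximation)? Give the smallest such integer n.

5

Need r·√(n−2)/√(1−r²) ≥ 1.645
√(n−2) ≥ 1.645·√(1−0.552049) / 0.743 = 1.645·0.669291 / 0.743 = 1.4818
n−2 ≥ 2.1957  ⇒  n ≥ 4.1957
Smallest integer n = 5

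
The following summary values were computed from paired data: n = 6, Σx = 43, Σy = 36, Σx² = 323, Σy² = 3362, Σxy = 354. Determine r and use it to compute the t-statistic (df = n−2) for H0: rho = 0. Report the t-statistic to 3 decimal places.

0.992

Numerator: nΣxy − (Σx)(Σy) = 6·354 − (43)(36) = 576
Denominator: √[(nΣx²−(Σx)²)(nΣy²−(Σy)²)]
  nΣx²−(Σx)² = 6·323 − 1849 = 89;  nΣy²−(Σy)² = 6·3362 − 1296 = 18876
  √(89·18876) = √1679964 = 1296.1343
r = 576 / 1296.1343 = 0.4444
t = r·√(n−2)/√(1−r²) = 0.4444·√4 / √(1−0.197491) = 0.888800 / 0.895829 = 0.992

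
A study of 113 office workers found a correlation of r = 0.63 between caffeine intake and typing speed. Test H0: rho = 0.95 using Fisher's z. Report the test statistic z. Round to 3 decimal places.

Fisher z: atanh(0.63) = 0.741416, atanh(0.95) = 1.831781
z = (z_r − z_0)·√(n−3) = (0.741416 − 1.831781)·√110 = -1.090365 · 10.488088 = -11.436

-11.436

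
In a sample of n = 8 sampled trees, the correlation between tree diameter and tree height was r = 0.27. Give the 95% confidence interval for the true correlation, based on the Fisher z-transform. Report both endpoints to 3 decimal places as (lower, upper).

(-0.537, 0.819)

Fisher z: z_r = atanh(r) = ½·ln((1+0.27)/(1−0.27)) = 0.276864
SE(z) = 1/√(n−3) = 1/√5 = 0.447214
95% ⇒ z* = 1.960; margin = 1.960·0.447214 = 0.876539
CI on z-scale: (-0.599675, 1.153403)
Back-transform: tanh(-0.599675) = -0.536818, tanh(1.153403) = 0.818878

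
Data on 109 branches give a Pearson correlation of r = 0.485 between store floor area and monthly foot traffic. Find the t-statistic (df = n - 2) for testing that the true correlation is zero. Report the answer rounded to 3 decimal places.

5.737

1 − r² = 1 − 0.235225 = 0.764775;  √(1−r²) = 0.874514
√(n−2) = √107 = 10.344080
t = r·√(n−2)/√(1−r²) = 0.485 · 10.344080 / 0.874514 = 5.737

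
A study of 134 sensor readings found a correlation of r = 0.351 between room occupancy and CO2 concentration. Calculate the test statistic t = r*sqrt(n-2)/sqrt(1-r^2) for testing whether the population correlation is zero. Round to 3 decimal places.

t = r·√(n−2) / √(1−r²) with r = 0.351, n = 134
  = 0.351·√132 / √(1 − 0.123201)
  = 0.351·11.489125 / 0.936375
  = 4.032683 / 0.936375 = 4.307

4.307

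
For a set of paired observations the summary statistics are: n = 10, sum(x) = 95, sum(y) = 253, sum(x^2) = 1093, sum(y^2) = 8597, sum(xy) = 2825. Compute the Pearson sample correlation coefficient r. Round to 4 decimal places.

0.6517

Numerator: nΣxy − (Σx)(Σy) = 10·2825 − (95)(253) = 4215
Denominator: √[(nΣx²−(Σx)²)(nΣy²−(Σy)²)]
  nΣx²−(Σx)² = 10·1093 − 9025 = 1905;  nΣy²−(Σy)² = 10·8597 − 64009 = 21961
  √(1905·21961) = √41835705 = 6468.0526
r = 4215 / 6468.0526 = 0.6517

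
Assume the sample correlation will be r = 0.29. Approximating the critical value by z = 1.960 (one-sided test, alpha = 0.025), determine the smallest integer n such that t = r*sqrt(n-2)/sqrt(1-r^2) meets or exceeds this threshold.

r√(n−2)/√(1−r²) ≥ 1.960  ⇔  n−2 ≥ (1.960)²·(1−r²)/r²
(1−r²)/r² = (1−0.0841)/0.0841 = 10.8906
n ≥ 2 + 3.8416·10.8906 = 2 + 41.8373 = 43.8373
⌈43.8373⌉ = 44

44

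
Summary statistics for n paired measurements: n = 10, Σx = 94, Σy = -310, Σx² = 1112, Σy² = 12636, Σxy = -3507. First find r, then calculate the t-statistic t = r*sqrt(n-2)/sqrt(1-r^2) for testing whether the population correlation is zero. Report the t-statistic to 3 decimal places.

-2.879

Numerator: nΣxy − (Σx)(Σy) = 10·(-3507) − (94)(-310) = -5930
Denominator: √[(nΣx²−(Σx)²)(nΣy²−(Σy)²)]
  nΣx²−(Σx)² = 10·1112 − 8836 = 2284;  nΣy²−(Σy)² = 10·12636 − 96100 = 30260
  √(2284·30260) = √69113840 = 8313.4734
r = -5930 / 8313.4734 = -0.7133
t = r·√(n−2)/√(1−r²) = -0.7133·√8 / √(1−0.508797) = -2.017517 / 0.700859 = -2.879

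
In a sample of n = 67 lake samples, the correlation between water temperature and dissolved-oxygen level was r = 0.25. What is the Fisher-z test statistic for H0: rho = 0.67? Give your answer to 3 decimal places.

-4.443

Fisher z: atanh(0.25) = 0.255413, atanh(0.67) = 0.810743
z = (z_r − z_0)·√(n−3) = (0.255413 − 0.810743)·√64 = -0.555330 · 8.000000 = -4.443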